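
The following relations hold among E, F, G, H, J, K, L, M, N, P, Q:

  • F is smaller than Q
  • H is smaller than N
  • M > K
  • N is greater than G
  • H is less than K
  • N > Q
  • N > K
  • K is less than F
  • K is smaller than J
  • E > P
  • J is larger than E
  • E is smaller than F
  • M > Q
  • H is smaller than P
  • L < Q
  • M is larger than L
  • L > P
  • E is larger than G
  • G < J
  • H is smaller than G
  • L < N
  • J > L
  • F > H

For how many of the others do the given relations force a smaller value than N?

8

The elements the relations force below N are H, G, P, E, L, K, F, Q — no chain reaches any other.
That is 8.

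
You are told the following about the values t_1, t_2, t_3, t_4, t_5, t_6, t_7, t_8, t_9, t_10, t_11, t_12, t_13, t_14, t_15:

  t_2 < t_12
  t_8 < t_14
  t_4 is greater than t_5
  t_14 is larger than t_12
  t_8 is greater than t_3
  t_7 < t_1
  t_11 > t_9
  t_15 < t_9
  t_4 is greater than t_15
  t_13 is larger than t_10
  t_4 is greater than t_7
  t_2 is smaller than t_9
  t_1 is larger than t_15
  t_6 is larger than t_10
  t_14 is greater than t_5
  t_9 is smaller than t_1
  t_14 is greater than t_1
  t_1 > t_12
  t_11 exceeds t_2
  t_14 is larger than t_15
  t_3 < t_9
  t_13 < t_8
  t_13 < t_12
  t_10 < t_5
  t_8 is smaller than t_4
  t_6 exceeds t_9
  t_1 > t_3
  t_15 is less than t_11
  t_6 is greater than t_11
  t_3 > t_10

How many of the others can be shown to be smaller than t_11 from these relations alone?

5

Directly below t_11: t_15, t_2, t_9.
One step further: t_3 (4 so far).
One step further: t_10 (5 so far).
Nothing else is reachable below t_11; 5 in all.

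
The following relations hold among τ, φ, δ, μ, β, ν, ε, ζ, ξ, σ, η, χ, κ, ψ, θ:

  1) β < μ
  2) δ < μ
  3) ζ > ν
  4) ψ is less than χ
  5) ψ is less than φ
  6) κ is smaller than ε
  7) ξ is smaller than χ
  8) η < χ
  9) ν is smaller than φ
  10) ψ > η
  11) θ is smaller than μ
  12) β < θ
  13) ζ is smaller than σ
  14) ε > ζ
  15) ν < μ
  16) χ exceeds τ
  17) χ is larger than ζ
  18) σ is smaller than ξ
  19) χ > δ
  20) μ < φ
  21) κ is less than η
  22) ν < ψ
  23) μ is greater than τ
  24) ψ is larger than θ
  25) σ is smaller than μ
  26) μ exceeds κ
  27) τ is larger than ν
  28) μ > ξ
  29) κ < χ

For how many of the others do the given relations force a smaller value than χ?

The elements the relations force below χ are ν, ζ, β, κ, η, θ, δ, ψ, σ, τ, ξ — no chain reaches any other.
That is 11.

11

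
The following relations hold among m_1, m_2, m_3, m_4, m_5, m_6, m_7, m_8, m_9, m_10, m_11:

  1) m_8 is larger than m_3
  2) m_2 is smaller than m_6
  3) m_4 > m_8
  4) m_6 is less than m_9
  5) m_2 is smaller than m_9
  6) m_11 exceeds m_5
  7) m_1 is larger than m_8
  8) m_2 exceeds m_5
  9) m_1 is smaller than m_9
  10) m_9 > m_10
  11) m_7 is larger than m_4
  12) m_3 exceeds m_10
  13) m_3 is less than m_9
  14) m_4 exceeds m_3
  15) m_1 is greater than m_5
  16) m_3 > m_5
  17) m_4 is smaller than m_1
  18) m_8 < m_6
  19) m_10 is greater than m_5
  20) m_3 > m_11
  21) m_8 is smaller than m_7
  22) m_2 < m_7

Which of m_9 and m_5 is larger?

m_5 < m_11 and m_11 < m_3 give m_5 < m_3.
With m_3 < m_8: m_5 < m_11 < m_3 < m_8.
Then m_8 < m_4 extends the chain to m_4.
With m_4 < m_1: m_5 < m_11 < m_3 < m_8 < m_4 < m_1.
Then m_1 < m_9 extends the chain to m_9.
So m_5 < m_9; m_9 is the larger of the two.

m_9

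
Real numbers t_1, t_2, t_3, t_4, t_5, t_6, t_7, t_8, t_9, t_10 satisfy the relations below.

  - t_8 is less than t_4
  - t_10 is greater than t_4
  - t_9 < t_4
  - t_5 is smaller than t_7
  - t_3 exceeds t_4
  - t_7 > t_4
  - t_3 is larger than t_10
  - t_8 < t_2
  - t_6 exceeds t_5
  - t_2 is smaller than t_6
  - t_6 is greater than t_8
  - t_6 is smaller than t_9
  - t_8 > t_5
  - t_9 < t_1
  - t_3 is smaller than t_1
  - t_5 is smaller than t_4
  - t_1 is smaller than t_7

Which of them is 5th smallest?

Piecing the relations together gives one ordering: t_5 < t_8 < t_2 < t_6 < t_9 < t_4 < t_10 < t_3 < t_1 < t_7.
The 5th smallest is t_9.

t_9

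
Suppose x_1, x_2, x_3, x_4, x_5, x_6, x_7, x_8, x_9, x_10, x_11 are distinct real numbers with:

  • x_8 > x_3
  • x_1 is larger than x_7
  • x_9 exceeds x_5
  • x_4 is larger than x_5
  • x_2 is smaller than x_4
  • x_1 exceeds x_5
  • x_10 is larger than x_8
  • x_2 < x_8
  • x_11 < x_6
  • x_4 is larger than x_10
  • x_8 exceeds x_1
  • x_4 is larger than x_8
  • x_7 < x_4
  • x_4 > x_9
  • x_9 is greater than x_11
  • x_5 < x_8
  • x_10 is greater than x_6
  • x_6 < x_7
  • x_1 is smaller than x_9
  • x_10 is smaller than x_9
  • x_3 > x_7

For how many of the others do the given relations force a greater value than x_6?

Directly above x_6: x_7, x_10.
One step further: x_1, x_3, x_9, x_4 (6 so far).
One step further: x_8 (7 so far).
No other element is forced above x_6 by the given relations, so the count is 7.

7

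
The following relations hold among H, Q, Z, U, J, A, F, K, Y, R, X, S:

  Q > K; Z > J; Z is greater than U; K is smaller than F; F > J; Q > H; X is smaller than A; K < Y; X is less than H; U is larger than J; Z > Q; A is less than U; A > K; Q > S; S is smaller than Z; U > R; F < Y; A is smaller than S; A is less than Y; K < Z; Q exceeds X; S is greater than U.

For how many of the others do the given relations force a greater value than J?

The elements the relations force above J are F, U, Y, S, Q, Z — no chain reaches any other.
That is 6.

6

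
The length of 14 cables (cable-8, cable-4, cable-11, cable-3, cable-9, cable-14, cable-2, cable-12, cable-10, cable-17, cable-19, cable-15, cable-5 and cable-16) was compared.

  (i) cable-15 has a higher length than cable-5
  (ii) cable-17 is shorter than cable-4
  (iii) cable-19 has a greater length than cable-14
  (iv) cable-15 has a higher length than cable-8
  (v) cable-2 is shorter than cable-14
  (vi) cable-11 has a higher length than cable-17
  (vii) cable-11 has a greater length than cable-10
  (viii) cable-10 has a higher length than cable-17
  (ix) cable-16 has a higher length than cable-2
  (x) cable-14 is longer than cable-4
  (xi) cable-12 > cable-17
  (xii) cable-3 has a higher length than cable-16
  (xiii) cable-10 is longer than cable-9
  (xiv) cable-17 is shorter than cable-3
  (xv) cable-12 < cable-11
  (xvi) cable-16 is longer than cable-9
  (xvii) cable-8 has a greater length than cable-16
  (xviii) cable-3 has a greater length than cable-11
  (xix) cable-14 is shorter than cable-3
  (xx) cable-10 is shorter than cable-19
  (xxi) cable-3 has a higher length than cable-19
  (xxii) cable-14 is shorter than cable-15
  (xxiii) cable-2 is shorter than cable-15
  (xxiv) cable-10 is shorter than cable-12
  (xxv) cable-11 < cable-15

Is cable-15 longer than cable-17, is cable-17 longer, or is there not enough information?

Link the given pairs in sequence: cable-17 < cable-10; cable-10 < cable-12; cable-12 < cable-11; cable-11 < cable-15.
Chaining these gives cable-17 < cable-10 < cable-12 < cable-11 < cable-15.
So cable-15 is longer.

cable-15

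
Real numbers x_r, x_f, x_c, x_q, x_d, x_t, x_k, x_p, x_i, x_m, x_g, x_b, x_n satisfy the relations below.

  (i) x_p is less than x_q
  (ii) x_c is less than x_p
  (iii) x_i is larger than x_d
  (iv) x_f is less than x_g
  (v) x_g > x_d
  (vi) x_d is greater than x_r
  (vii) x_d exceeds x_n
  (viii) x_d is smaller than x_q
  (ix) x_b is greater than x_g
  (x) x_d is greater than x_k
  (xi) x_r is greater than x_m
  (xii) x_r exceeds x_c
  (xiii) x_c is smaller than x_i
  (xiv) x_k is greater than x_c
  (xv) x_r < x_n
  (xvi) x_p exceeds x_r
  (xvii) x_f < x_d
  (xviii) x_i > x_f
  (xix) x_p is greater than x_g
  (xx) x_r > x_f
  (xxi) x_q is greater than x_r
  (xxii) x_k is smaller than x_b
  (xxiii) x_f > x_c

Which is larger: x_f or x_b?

Link the given pairs in sequence: x_f < x_r; x_r < x_n; x_n < x_d; x_d < x_g; x_g < x_b.
Together: x_f < x_r < x_n < x_d < x_g < x_b.
So x_f < x_b; x_b is the larger of the two.

x_b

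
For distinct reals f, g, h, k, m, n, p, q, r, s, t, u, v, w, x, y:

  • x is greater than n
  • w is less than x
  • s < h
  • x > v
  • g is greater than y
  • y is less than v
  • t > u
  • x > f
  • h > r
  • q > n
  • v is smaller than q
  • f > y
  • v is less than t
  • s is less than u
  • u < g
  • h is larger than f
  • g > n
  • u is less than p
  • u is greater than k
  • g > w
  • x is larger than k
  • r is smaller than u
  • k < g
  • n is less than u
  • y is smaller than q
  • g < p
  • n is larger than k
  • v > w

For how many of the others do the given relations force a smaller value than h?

The elements the relations force below h are r, y, s, f — no chain reaches any other.
That is 4.

4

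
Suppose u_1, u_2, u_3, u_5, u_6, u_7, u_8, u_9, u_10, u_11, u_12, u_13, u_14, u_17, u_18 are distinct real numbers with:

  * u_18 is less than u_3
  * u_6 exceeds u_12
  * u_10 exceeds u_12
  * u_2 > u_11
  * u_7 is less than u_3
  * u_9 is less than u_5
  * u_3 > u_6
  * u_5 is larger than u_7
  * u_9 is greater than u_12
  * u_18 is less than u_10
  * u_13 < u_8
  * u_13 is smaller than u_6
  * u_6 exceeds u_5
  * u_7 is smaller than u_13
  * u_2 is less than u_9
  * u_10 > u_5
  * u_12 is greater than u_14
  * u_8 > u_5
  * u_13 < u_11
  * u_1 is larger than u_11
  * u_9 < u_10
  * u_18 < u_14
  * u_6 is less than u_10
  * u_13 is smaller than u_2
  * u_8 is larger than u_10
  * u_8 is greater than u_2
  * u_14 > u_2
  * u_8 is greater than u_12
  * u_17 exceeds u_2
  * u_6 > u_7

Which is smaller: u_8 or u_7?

u_7

Following the relations from u_7: u_7 < u_13 < u_11 < u_2 < u_14 < u_12 < u_9 < u_5 < u_6 < u_10 < u_8.
So u_7 < u_8; u_7 is the smaller of the two.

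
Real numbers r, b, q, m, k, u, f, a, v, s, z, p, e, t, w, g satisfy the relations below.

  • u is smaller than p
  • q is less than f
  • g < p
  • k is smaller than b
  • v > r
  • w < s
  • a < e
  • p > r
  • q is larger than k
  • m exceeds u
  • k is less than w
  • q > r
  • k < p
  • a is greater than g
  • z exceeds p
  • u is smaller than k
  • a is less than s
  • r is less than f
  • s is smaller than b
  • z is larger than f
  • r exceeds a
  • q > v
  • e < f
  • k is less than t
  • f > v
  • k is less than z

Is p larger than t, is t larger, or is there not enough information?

undetermined

Following every chain through p: above p we get z; below p we get g, u, a, k, r.
t is not reached, and no chain runs the other way from t to p.
So the given relations leave the order of p and t undetermined.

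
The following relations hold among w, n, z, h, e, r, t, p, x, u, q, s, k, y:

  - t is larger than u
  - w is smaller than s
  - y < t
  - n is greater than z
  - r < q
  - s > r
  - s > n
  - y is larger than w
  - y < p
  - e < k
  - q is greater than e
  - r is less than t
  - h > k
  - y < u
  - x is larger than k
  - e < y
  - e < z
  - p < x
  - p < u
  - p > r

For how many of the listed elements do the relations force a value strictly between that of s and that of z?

1

Chaining upward from z reaches: n.
Chaining downward from s reaches: e, r, w, n.
Strictly between z and s are those in both lists: n — 1 element.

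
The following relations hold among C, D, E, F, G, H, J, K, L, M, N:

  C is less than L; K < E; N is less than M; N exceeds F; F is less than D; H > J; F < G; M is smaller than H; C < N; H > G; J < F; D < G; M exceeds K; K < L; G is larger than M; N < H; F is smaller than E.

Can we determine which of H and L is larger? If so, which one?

undetermined

Following every chain through L: below L we get K, C.
H is not reached, and no chain runs the other way from H to L.
So the given relations leave the order of L and H undetermined.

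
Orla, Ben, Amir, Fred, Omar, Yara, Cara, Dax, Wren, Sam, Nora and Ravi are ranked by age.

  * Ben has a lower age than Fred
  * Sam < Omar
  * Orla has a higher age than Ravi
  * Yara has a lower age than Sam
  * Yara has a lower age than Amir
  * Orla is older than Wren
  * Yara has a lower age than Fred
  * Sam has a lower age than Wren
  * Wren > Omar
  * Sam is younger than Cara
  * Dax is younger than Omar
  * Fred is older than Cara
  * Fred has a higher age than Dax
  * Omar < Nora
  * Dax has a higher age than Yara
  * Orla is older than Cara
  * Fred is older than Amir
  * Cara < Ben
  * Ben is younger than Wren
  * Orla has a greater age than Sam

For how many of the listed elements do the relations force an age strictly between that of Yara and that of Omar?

The relations place Yara below Omar. An element lies strictly between them when it is forced above Yara and also forced below Omar.
Above Yara: {Sam, Dax, Cara, Amir, Nora, Ben, Fred, Wren, Orla}. Below Omar: {Sam, Dax}.
Intersection: {Sam, Dax} — 2.

2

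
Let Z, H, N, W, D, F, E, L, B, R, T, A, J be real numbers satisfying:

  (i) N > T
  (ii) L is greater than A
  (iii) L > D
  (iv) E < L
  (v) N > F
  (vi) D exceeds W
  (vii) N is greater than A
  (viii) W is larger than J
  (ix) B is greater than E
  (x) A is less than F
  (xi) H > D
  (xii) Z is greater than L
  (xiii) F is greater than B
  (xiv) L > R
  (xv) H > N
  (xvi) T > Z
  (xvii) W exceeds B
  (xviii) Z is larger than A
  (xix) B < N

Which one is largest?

H

Chaining downward from H: directly below it, D, N; then B, W, A, F, T; then E, J, Z; then L; then R.
That covers every other element, and nothing is given above H, so H is the largest.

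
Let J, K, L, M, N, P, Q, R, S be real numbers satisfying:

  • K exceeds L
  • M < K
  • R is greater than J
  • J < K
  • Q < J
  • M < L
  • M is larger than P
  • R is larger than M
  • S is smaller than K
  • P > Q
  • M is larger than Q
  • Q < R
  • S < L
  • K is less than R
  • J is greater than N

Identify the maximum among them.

R

Q is not greatest since Q < M; N is not greatest since N < J; P is not greatest since P < M; S is not greatest since S < K; M is not greatest since M < L; L is not greatest since L < K; J is not greatest since J < R; K is not greatest since K < R.
Only R has nothing above it, so R is the maximum.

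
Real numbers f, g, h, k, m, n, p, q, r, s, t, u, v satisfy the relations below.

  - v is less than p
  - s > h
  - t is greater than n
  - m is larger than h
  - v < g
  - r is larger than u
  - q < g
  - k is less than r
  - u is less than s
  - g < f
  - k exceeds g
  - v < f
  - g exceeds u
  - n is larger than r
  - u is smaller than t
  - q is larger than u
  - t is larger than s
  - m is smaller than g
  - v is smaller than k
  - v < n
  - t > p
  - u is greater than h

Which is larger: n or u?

Chaining the given relations: u < q < g < k < r < n.
So u < n; n is the larger of the two.

n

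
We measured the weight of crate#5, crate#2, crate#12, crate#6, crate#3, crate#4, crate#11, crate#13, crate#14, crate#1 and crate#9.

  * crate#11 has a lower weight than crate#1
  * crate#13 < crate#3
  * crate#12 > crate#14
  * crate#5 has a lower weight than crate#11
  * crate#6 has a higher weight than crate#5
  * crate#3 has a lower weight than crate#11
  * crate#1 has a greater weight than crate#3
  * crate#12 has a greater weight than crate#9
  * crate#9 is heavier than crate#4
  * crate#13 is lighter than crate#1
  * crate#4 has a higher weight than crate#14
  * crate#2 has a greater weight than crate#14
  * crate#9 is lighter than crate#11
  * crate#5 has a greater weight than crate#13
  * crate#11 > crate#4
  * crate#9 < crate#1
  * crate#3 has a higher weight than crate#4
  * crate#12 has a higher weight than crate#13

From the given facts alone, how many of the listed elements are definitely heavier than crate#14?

7

Directly above crate#14: crate#2, crate#4, crate#12.
One step further: crate#9, crate#3, crate#11 (6 so far).
One step further: crate#1 (7 so far).
Nothing else is reachable above crate#14; 7 in all.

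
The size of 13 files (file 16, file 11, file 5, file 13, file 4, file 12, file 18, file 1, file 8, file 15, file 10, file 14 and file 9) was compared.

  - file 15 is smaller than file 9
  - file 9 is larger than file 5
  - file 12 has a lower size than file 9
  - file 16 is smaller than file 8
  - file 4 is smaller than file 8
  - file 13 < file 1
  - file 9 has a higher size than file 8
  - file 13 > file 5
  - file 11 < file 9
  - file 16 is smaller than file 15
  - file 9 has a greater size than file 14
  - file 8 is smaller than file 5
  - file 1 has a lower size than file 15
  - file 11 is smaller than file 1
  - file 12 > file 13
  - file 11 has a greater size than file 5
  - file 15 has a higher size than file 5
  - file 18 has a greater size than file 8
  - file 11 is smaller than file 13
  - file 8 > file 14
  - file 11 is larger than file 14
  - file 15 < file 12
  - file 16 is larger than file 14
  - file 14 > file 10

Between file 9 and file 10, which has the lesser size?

file 10

Link the given pairs in sequence: file 10 < file 14; file 14 < file 16; file 16 < file 8; file 8 < file 5; file 5 < file 13; file 13 < file 1; file 1 < file 15; file 15 < file 12; file 12 < file 9.
Together: file 10 < file 14 < file 16 < file 8 < file 5 < file 13 < file 1 < file 15 < file 12 < file 9.
So file 10 < file 9; file 10 is the smaller of the two.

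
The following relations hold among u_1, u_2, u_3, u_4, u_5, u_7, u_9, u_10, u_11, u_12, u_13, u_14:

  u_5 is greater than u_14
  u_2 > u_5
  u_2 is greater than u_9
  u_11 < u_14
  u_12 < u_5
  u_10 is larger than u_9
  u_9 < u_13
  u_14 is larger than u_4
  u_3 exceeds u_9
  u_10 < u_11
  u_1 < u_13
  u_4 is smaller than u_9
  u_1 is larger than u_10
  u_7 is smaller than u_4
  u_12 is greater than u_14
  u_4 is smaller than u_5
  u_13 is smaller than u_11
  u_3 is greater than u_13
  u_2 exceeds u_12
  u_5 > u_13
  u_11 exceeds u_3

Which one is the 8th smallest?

Chaining the given pairs: u_7 < u_4 < u_9 < u_10 < u_1 < u_13 < u_3 < u_11 < u_14 < u_12 < u_5 < u_2.
The 8th smallest is u_11.

u_11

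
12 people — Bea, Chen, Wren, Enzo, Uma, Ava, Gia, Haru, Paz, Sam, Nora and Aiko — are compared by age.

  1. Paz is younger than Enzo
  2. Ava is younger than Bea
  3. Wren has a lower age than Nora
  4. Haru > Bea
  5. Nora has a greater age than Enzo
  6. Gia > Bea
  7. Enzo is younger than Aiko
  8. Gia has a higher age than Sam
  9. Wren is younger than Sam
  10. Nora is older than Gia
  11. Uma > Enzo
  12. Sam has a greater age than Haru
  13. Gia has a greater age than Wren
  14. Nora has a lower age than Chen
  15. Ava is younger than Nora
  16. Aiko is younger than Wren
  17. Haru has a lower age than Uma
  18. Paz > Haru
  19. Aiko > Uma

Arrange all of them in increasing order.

The consecutive links are each given: Ava < Bea; Bea < Haru; Haru < Paz; Paz < Enzo; Enzo < Uma; Uma < Aiko; Aiko < Wren; Wren < Sam; Sam < Gia; Gia < Nora; Nora < Chen.

Ava < Bea < Haru < Paz < Enzo < Uma < Aiko < Wren < Sam < Gia < Nora < Chen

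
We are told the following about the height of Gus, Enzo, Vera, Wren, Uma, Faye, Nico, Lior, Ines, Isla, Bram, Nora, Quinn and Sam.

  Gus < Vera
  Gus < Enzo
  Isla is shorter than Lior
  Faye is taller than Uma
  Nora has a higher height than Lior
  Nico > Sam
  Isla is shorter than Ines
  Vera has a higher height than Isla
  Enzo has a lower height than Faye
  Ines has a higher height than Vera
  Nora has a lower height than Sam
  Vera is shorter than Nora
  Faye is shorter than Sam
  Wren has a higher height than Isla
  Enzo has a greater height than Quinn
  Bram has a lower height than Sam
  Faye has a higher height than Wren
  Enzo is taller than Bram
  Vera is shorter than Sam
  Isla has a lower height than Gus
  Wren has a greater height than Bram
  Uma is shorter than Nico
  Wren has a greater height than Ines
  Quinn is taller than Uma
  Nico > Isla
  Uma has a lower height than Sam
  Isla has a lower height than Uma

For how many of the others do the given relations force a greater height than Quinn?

The elements the relations force above Quinn are Enzo, Faye, Sam, Nico — no chain reaches any other.
That is 4.

4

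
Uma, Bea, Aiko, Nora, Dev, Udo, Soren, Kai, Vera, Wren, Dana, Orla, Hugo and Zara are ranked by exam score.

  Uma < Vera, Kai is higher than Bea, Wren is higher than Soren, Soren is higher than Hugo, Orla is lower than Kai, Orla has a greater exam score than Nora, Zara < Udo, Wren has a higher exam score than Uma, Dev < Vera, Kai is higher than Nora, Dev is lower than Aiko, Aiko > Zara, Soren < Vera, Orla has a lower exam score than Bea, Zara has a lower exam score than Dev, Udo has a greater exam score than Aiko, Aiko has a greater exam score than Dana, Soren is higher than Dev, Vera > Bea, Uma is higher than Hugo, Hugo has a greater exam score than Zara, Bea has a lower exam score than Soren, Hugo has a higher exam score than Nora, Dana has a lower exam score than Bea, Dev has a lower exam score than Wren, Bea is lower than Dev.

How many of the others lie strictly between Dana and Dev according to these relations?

The relations place Dana below Dev. An element lies strictly between them when it is forced above Dana and also forced below Dev.
Above Dana: {Bea, Aiko, Soren, Kai, Udo, Wren, Vera}. Below Dev: {Zara, Nora, Orla, Bea}.
Intersection: {Bea} — 1.

1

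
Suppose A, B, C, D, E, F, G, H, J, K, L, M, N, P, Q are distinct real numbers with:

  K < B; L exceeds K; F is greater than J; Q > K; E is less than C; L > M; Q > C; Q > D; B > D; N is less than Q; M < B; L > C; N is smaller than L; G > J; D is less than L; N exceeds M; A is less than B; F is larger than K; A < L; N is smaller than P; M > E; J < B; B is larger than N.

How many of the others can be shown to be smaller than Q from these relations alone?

Directly below Q: D, N, K, C.
One step further: E, M (6 so far).
No other element is forced below Q by the given relations, so the count is 6.

6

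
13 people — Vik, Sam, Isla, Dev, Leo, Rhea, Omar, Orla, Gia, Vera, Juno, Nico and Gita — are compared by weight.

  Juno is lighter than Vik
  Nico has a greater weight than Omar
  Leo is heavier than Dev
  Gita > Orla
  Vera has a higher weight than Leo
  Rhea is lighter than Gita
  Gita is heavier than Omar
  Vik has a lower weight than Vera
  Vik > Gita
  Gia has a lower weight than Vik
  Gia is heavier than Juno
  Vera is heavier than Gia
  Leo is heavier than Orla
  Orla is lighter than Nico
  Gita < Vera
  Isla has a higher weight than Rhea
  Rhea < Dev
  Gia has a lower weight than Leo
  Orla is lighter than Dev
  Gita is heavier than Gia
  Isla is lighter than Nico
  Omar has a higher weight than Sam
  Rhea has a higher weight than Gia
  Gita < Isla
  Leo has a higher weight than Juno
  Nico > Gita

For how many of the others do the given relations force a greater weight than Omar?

5

From Omar the given relations immediately reach Gita, Nico.
From those, Isla, Vik, Vera — 5 in total.
Nothing else is reachable above Omar; 5 in all.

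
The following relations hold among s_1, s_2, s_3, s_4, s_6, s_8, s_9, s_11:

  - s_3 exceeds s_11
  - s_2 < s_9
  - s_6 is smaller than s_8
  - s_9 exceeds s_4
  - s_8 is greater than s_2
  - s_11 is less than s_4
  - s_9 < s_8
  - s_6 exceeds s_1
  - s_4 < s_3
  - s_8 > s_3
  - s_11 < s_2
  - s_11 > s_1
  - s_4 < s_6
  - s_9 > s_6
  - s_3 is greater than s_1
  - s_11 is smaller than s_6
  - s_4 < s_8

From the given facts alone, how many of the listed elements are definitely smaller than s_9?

5

From s_9 the given relations immediately reach s_4, s_6, s_2.
From those, s_1, s_11 — 5 in total.
Nothing else is reachable below s_9; 5 in all.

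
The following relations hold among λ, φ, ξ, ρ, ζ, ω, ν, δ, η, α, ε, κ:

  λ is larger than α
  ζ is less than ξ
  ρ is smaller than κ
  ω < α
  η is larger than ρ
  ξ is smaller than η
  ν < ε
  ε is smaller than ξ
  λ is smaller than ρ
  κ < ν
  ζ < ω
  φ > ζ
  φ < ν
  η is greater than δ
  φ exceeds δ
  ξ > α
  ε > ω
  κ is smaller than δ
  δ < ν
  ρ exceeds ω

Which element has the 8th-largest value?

ρ

Chaining the given pairs: ζ < ω < α < λ < ρ < κ < δ < φ < ν < ε < ξ < η.
The 8th largest is ρ.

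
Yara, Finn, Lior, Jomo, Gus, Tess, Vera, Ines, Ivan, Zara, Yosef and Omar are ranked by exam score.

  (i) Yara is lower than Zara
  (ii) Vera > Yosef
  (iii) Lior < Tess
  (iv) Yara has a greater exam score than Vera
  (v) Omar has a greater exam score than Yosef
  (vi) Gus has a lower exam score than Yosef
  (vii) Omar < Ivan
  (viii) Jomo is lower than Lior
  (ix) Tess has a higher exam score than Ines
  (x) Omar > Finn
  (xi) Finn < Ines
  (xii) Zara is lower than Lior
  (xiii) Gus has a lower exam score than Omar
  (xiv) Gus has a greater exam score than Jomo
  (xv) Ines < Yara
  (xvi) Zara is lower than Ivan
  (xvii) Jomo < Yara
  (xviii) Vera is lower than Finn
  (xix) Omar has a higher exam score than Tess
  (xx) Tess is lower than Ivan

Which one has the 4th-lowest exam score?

Piecing the relations together gives one ordering: Jomo < Gus < Yosef < Vera < Finn < Ines < Yara < Zara < Lior < Tess < Omar < Ivan.
Counting 4 from the smallest end gives Vera.

Vera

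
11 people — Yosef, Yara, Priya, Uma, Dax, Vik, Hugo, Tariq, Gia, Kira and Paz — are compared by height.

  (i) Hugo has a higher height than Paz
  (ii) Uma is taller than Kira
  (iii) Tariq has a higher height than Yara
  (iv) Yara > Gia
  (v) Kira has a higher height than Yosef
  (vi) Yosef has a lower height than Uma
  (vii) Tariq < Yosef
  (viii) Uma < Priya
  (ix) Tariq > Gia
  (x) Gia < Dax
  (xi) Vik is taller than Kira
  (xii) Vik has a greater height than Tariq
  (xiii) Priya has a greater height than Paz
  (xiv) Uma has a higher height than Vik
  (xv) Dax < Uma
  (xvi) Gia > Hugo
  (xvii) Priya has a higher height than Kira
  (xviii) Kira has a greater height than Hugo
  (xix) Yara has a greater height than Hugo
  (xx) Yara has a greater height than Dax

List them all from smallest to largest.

Paz < Hugo < Gia < Dax < Yara < Tariq < Yosef < Kira < Vik < Uma < Priya

Nothing is placed below Paz, so it is least; from there Paz < Hugo; Hugo < Gia; Gia < Dax; Dax < Yara; Yara < Tariq; Tariq < Yosef; Yosef < Kira; Kira < Vik; Vik < Uma; Uma < Priya, each given directly.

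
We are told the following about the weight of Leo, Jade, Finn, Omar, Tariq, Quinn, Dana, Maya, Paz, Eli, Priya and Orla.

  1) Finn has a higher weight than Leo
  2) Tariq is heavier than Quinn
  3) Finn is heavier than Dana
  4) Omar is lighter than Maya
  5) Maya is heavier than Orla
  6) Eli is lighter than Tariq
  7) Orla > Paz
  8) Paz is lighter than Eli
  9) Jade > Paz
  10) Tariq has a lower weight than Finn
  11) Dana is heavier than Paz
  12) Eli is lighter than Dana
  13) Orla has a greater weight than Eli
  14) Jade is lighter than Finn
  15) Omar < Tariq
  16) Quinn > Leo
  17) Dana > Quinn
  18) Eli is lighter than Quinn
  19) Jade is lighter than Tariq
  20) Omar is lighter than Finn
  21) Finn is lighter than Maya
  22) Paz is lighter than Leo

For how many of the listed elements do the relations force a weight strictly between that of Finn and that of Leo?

3

Chaining upward from Leo reaches: Quinn, Tariq, Dana, Maya.
Chaining downward from Finn reaches: Paz, Eli, Jade, Omar, Quinn, Tariq, Dana.
Strictly between Leo and Finn are those in both lists: Quinn, Tariq, Dana — 3 elements.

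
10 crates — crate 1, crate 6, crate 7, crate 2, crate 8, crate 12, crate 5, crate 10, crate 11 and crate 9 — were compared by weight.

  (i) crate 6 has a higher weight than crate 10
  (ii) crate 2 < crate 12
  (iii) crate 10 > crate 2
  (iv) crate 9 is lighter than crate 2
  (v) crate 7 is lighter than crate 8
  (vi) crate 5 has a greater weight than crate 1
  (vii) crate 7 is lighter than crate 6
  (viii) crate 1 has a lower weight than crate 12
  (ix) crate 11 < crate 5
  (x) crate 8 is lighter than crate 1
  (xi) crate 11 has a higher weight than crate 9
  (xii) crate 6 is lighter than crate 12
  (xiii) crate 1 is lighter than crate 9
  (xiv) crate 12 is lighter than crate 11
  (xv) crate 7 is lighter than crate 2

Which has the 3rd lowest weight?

crate 1

Chaining the given pairs: crate 7 < crate 8 < crate 1 < crate 9 < crate 2 < crate 10 < crate 6 < crate 12 < crate 11 < crate 5.
The 3rd smallest is crate 1.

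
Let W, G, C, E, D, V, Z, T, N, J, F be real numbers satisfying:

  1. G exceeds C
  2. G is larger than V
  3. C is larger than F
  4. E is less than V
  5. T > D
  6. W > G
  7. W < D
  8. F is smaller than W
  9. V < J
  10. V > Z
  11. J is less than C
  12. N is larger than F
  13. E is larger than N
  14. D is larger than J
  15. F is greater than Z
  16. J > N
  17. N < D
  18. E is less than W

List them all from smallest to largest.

Each adjacent pair is fixed by a given relation: Z < F; F < N; N < E; E < V; V < J; J < C; C < G; G < W; W < D; D < T. Chaining them end to end gives the full order.

Z < F < N < E < V < J < C < G < W < D < T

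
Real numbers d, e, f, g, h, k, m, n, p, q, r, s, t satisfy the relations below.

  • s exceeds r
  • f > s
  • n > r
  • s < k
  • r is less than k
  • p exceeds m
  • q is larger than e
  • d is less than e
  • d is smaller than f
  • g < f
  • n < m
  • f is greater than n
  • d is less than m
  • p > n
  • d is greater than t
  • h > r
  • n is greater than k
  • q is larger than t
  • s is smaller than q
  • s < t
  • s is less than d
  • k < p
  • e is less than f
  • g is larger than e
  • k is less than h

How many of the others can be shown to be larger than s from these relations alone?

The elements the relations force above s are k, t, d, n, e, q, g, h, f, m, p — no chain reaches any other.
That is 11.

11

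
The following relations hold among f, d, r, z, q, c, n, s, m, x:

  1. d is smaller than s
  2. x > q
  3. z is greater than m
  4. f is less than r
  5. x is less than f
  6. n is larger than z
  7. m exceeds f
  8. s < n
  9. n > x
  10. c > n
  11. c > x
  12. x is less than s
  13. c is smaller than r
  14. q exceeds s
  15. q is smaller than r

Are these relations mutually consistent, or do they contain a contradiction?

inconsistent

Chaining the given relations yields s < q < x, so s < x. But one relation states x < s. These cannot both hold.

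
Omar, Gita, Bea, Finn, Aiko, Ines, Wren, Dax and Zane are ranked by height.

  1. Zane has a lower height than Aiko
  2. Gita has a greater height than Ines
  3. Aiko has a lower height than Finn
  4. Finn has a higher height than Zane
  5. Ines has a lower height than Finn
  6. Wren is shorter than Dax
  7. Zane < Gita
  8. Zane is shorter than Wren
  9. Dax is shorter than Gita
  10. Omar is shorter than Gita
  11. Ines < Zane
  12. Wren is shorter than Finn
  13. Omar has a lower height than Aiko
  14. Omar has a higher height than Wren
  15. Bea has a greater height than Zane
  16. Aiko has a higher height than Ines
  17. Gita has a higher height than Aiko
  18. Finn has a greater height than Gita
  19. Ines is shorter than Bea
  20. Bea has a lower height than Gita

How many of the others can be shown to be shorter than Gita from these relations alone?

From Gita the given relations immediately reach Ines, Zane, Dax, Omar, Bea, Aiko.
From those, Wren — 7 in total.
Nothing else is reachable below Gita; 7 in all.

7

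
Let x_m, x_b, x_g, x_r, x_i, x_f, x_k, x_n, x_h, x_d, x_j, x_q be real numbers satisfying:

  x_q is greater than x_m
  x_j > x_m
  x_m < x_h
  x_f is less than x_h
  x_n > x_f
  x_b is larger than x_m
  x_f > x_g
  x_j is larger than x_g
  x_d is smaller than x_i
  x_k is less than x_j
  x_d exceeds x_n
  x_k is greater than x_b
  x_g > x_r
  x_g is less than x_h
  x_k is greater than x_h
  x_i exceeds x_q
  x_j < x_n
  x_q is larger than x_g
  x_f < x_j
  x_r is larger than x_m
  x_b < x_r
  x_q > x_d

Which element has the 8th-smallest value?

x_j

Piecing the relations together gives one ordering: x_m < x_b < x_r < x_g < x_f < x_h < x_k < x_j < x_n < x_d < x_q < x_i.
Counting 8 from the smallest end gives x_j.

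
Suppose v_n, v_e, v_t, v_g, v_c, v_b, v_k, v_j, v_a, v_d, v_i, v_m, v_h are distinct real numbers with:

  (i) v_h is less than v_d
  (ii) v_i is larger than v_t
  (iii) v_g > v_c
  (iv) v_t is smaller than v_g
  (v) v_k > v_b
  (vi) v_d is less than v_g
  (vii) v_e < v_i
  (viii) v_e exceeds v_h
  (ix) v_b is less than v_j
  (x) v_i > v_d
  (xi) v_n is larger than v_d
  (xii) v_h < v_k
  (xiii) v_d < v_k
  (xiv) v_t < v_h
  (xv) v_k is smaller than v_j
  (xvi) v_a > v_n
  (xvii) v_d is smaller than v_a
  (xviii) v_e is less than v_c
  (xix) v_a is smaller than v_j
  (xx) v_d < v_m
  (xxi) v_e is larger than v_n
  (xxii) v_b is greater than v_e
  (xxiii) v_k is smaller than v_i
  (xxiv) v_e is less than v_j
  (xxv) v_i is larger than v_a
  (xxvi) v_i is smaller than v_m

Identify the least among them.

Chaining upward from v_t: directly above it, v_h, v_g, v_i; then v_d, v_e, v_k, v_m; then v_n, v_b, v_a, v_c, v_j.
That covers every other element, and nothing is given below v_t, so v_t is the least.

v_t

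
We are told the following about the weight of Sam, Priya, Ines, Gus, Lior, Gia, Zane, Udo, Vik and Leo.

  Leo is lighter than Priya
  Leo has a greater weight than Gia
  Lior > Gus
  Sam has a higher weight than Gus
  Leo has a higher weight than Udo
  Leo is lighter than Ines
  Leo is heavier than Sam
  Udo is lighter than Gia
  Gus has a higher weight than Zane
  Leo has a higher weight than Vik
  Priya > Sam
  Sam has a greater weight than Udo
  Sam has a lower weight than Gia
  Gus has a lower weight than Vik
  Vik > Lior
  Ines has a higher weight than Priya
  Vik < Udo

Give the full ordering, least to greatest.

Zane < Gus < Lior < Vik < Udo < Sam < Gia < Leo < Priya < Ines

Nothing is placed below Zane, so it is least; from there Zane < Gus; Gus < Lior; Lior < Vik; Vik < Udo; Udo < Sam; Sam < Gia; Gia < Leo; Leo < Priya; Priya < Ines, each given directly.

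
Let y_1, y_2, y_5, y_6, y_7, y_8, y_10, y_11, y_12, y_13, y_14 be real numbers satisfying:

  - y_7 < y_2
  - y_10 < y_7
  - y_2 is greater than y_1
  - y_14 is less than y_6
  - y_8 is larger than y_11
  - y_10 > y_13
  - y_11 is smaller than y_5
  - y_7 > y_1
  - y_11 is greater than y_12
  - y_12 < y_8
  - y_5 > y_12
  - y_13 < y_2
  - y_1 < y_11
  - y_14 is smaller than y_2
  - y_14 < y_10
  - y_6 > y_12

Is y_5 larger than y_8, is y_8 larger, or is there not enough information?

undetermined

Following every chain through y_8: below y_8 we get y_12, y_1, y_11.
y_5 is not reached, and no chain runs the other way from y_5 to y_8.
So the given relations leave the order of y_8 and y_5 undetermined.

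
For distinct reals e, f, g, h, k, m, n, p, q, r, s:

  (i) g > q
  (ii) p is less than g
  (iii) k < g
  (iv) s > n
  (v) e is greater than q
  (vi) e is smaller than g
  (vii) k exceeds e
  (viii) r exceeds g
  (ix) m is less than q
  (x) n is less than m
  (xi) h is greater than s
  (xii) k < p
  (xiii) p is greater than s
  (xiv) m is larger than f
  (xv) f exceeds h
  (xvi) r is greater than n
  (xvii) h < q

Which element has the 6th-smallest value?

Piecing the relations together gives one ordering: n < s < h < f < m < q < e < k < p < g < r.
Counting 6 from the smallest end gives q.

q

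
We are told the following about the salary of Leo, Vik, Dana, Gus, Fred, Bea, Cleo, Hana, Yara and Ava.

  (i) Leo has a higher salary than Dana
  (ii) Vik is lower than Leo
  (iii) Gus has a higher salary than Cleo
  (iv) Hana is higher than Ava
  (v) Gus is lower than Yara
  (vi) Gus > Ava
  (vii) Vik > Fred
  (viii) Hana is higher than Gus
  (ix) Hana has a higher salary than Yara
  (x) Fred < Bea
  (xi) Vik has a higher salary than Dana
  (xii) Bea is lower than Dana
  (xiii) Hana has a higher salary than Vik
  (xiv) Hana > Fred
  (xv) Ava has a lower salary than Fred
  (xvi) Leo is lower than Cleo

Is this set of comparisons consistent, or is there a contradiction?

consistent

The single ordering Ava < Fred < Bea < Dana < Vik < Leo < Cleo < Gus < Yara < Hana satisfies every listed relation, so no contradiction arises.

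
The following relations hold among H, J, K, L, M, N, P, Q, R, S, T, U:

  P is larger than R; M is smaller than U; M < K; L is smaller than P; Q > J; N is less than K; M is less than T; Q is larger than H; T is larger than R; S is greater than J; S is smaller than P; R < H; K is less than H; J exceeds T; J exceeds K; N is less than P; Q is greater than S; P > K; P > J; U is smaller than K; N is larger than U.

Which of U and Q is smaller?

Link the given pairs in sequence: U < N; N < K; K < J; J < S; S < Q.
Together: U < N < K < J < S < Q.
So U < Q; U is the smaller of the two.

U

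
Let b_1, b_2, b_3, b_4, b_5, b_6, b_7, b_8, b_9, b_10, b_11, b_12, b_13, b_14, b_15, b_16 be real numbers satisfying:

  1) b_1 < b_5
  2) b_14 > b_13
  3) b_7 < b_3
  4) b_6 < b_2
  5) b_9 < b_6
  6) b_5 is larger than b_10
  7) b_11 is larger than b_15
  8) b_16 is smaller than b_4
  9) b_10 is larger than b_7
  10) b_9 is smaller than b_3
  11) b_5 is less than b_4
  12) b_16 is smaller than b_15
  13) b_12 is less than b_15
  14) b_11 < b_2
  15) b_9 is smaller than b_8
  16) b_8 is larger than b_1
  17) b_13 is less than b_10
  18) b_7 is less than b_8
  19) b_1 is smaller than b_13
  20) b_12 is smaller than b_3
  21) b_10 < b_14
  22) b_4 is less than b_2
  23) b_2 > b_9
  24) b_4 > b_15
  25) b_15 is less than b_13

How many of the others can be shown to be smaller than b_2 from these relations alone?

The elements the relations force below b_2 are b_7, b_9, b_1, b_12, b_16, b_15, b_13, b_10, b_5, b_4, b_11, b_6 — no chain reaches any other.
That is 12.

12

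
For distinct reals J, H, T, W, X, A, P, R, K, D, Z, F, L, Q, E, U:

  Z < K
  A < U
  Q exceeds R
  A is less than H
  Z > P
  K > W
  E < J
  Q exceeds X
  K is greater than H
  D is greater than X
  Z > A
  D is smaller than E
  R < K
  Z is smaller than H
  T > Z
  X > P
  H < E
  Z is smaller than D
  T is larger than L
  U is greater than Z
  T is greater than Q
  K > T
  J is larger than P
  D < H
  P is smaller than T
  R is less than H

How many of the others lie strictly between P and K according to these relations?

6

Chaining upward from P reaches: Z, U, X, D, Q, H, T, E, J.
Chaining downward from K reaches: A, Z, R, X, W, D, Q, H, L, T.
Strictly between P and K are those in both lists: Z, X, D, Q, H, T — 6 elements.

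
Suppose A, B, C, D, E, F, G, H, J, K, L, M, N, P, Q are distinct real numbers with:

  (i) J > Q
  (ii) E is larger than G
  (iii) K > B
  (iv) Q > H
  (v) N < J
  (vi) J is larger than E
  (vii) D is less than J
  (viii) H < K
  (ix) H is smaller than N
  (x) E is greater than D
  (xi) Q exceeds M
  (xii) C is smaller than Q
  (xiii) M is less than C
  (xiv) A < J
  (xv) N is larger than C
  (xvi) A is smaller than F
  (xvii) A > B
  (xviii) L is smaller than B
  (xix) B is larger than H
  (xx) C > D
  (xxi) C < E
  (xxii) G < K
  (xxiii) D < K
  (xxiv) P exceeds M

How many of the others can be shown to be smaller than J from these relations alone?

The elements the relations force below J are D, M, G, H, C, L, Q, B, N, E, A — no chain reaches any other.
That is 11.

11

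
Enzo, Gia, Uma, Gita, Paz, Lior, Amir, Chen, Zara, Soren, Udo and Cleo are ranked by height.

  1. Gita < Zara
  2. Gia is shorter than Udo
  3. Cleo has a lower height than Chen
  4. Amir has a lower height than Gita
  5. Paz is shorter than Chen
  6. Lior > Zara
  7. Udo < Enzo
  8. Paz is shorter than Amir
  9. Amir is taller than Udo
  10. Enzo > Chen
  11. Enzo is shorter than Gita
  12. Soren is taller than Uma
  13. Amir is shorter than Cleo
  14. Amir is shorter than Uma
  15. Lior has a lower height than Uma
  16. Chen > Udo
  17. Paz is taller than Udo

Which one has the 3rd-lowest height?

Paz

Piecing the relations together gives one ordering: Gia < Udo < Paz < Amir < Cleo < Chen < Enzo < Gita < Zara < Lior < Uma < Soren.
The 3rd smallest is Paz.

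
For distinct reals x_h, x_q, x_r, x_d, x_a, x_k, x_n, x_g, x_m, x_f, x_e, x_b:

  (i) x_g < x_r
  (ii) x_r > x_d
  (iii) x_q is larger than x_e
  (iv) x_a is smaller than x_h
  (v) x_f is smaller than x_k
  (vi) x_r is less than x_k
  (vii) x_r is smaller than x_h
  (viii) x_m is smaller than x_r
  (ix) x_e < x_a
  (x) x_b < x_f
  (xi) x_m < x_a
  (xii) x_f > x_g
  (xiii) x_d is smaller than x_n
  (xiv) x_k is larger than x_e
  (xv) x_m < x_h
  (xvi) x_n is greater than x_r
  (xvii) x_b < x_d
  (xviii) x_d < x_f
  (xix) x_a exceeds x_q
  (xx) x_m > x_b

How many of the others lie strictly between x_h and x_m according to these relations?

Chaining upward from x_m reaches: x_r, x_a, x_k, x_n.
Chaining downward from x_h reaches: x_b, x_e, x_q, x_d, x_g, x_r, x_a.
Strictly between x_m and x_h are those in both lists: x_r, x_a — 2 elements.

2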